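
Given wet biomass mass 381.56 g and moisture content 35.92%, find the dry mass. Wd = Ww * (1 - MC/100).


Wd = Ww * (1 - MC/100)
= 381.56 * (1 - 35.92/100)
= 244.5036 g

244.5036 g


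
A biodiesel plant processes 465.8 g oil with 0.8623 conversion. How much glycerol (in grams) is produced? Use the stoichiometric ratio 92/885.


glycerol = oil * conv * (92/885)
= 465.8 * 0.8623 * 92 / 885
= 41.7544 g

41.7544 g


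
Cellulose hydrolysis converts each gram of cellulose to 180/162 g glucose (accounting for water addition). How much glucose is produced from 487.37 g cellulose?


glucose = cellulose * 180/162
= 487.37 * 180/162
= 541.5222 g

541.5222 g


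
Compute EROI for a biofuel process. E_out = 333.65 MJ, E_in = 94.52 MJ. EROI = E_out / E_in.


EROI = E_out / E_in
= 333.65 / 94.52
= 3.5299

3.5299


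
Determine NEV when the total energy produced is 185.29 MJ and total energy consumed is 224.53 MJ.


NEV = E_out - E_in
= 185.29 - 224.53
= -39.2400 MJ

-39.2400 MJ


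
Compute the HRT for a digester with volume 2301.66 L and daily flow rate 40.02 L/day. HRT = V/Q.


HRT = V / Q
= 2301.66 / 40.02
= 57.5127 days

57.5127 days


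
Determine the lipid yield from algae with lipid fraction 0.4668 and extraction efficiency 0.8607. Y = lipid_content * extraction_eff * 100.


Y = lipid_content * extraction_eff * 100
= 0.4668 * 0.8607 * 100
= 40.1775%

40.1775%


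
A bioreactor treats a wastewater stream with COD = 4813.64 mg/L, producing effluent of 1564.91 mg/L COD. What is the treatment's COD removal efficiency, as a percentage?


eta = (COD_in - COD_out) / COD_in * 100
= (4813.64 - 1564.91) / 4813.64 * 100
= 67.4901%

67.4901%


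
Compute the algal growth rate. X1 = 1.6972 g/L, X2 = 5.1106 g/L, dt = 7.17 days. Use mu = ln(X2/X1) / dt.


mu = ln(X2/X1) / dt
= ln(5.1106/1.6972) / 7.17
= 0.1537 per day

0.1537 per day


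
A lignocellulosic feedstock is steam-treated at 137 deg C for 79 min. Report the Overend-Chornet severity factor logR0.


logR0 = log10(t * exp((T - 100) / 14.75))
= log10(79 * exp((137 - 100) / 14.75))
= 2.9870

2.9870


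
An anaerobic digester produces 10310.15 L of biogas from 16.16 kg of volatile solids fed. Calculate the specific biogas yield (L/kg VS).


Y = V / VS
= 10310.15 / 16.16
= 638.0043 L/kg VS

638.0043 L/kg VS


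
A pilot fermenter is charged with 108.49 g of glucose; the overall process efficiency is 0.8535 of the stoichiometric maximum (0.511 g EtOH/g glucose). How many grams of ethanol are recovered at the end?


Actual ethanol: m = 0.511 * 108.49 * 0.8535
m = 47.3167 g

47.3167 g


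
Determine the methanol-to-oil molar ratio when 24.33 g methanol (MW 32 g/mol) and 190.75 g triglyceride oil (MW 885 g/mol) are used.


Molar ratio = n_MeOH / n_oil = (MeOH/32) / (oil/885) = (MeOH * 885) / (32 * oil)
= (24.33 * 885) / (32 * 190.75)
= 3.5275

3.5275


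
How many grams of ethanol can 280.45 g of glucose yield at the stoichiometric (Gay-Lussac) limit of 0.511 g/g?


Theoretical ethanol yield: m_EtOH = 0.511 * m_glucose
m_EtOH = 0.511 * 280.45 = 143.3099 g

143.3099 g


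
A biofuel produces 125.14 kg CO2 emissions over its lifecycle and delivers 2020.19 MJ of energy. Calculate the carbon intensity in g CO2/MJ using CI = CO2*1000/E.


CI = CO2 * 1000 / E
= 125.14 * 1000 / 2020.19
= 61.9447 g CO2/MJ

61.9447 g CO2/MJ


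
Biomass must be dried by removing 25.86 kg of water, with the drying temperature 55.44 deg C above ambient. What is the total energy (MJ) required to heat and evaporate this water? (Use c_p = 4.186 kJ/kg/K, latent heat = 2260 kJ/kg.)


E = m_water * (4.186 * dT + 2260) / 1000
= 25.86 * (4.186 * 55.44 + 2260) / 1000
= 64.4450 MJ

64.4450 MJ


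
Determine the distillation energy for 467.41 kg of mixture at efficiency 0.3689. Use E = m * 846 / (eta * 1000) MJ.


E = m * 846 / (eta * 1000)
= 467.41 * 846 / (0.3689 * 1000)
= 1071.9134 MJ

1071.9134 MJ


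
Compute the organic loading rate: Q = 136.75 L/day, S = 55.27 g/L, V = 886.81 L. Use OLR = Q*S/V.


OLR = Q * S / V
= 136.75 * 55.27 / 886.81
= 8.5229 g/L/day

8.5229 g/L/day


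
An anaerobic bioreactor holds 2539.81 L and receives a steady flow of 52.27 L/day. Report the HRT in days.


HRT = V / Q
= 2539.81 / 52.27
= 48.5902 days

48.5902 days


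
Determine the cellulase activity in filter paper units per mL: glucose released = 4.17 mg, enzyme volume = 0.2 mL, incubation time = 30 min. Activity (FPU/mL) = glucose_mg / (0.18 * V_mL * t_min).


Activity = glucose_mg / (0.18 mg/umol * V_mL * t_min)
= 4.17 / (0.18 * 0.2 * 30)
= 3.8611 FPU/mL

3.8611 FPU/mL


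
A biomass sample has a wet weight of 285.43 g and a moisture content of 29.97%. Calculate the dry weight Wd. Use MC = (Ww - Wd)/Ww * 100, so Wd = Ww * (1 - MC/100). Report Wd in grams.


Wd = Ww * (1 - MC/100)
= 285.43 * (1 - 29.97/100)
= 199.8866 g

199.8866 g


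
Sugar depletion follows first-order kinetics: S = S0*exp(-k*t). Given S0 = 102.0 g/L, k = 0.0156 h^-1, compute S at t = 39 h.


S = S0 * exp(-k * t)
S = 102.0 * exp(-0.0156 * 39)
S = 55.5105 g/L

55.5105 g/L


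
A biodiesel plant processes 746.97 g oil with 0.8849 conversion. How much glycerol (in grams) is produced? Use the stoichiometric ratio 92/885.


glycerol = oil * conv * (92/885)
= 746.97 * 0.8849 * 92 / 885
= 68.7135 g

68.7135 g


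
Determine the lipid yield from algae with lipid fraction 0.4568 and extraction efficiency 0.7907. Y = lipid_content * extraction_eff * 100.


Y = lipid_content * extraction_eff * 100
= 0.4568 * 0.7907 * 100
= 36.1192%

36.1192%


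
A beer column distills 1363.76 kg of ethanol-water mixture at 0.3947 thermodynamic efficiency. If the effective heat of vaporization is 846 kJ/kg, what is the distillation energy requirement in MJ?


E = m * 846 / (eta * 1000)
= 1363.76 * 846 / (0.3947 * 1000)
= 2923.0833 MJ

2923.0833 MJ


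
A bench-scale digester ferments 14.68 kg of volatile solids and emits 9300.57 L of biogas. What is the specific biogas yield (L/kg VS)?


Y = V / VS
= 9300.57 / 14.68
= 633.5538 L/kg VS

633.5538 L/kg VS


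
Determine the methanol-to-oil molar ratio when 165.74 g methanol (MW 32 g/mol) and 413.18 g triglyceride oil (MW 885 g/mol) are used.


Molar ratio = n_MeOH / n_oil = (MeOH/32) / (oil/885) = (MeOH * 885) / (32 * oil)
= (165.74 * 885) / (32 * 413.18)
= 11.0938

11.0938


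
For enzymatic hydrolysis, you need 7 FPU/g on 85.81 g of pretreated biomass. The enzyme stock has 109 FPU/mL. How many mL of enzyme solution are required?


V = dosage * m_sub / activity
V = 7 * 85.81 / 109
V = 5.5107 mL

5.5107 mL


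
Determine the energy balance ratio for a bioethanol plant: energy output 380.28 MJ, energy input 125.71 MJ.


EROI = E_out / E_in
= 380.28 / 125.71
= 3.0251

3.0251


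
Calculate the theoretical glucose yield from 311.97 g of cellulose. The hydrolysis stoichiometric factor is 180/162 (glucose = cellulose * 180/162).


glucose = cellulose * 180/162
= 311.97 * 180/162
= 346.6333 g

346.6333 g


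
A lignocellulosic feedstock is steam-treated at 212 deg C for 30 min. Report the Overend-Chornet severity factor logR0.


logR0 = log10(t * exp((T - 100) / 14.75))
= log10(30 * exp((212 - 100) / 14.75))
= 4.7748

4.7748


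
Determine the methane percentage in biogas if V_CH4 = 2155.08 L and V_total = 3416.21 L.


CH4% = V_CH4 / V_total * 100
= 2155.08 / 3416.21 * 100
= 63.0839%

63.0839%


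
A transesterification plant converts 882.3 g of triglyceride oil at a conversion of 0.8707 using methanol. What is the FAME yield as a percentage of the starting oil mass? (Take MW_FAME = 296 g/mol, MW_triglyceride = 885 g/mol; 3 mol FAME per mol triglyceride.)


m_FAME = oil * conv * (3 * 296 / 885) = oil * conv * (888/885)
= 882.3 * 0.8707 * 888 / 885
= 770.8227 g
Y = m_FAME / oil * 100 = conv * (888/885) * 100
= 0.8707 * 888 / 885 * 100
= 87.37%

87.37%


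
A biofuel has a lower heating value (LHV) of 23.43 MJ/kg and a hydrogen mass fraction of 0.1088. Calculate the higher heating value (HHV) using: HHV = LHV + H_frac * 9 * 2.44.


HHV = LHV + H_frac * 9 * 2.44
= 23.43 + 0.1088 * 9 * 2.44
= 25.8192 MJ/kg

25.8192 MJ/kg


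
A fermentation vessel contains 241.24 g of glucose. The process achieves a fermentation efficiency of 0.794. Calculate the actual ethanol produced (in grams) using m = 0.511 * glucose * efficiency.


Actual ethanol: m = 0.511 * 241.24 * 0.794
m = 97.8793 g

97.8793 g


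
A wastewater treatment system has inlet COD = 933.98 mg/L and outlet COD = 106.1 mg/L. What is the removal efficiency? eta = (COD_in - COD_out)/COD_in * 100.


eta = (COD_in - COD_out) / COD_in * 100
= (933.98 - 106.1) / 933.98 * 100
= 88.6400%

88.6400%


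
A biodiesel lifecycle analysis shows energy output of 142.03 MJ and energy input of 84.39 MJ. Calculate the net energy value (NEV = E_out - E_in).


NEV = E_out - E_in
= 142.03 - 84.39
= 57.6400 MJ

57.6400 MJ


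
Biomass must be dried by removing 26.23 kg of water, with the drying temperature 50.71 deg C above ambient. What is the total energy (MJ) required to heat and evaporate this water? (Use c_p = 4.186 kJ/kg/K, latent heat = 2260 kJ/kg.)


E = m_water * (4.186 * dT + 2260) / 1000
= 26.23 * (4.186 * 50.71 + 2260) / 1000
= 64.8477 MJ

64.8477 MJ


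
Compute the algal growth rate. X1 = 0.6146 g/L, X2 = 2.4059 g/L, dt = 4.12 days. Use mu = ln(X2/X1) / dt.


mu = ln(X2/X1) / dt
= ln(2.4059/0.6146) / 4.12
= 0.3312 per day

0.3312 per day


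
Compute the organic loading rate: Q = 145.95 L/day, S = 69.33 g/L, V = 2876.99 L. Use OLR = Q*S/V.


OLR = Q * S / V
= 145.95 * 69.33 / 2876.99
= 3.5171 g/L/day

3.5171 g/L/day


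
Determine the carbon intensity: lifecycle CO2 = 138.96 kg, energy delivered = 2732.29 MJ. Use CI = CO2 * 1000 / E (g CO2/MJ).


CI = CO2 * 1000 / E
= 138.96 * 1000 / 2732.29
= 50.8584 g CO2/MJ

50.8584 g CO2/MJ


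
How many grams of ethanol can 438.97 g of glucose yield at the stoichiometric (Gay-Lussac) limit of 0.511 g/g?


Theoretical ethanol yield: m_EtOH = 0.511 * m_glucose
m_EtOH = 0.511 * 438.97 = 224.3137 g

224.3137 g


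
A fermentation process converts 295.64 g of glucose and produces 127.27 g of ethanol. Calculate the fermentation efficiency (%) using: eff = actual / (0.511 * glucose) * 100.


Fermentation efficiency = (actual / (0.511 * glucose)) * 100
= (127.27 / (0.511 * 295.64)) * 100
= 84.2446%

84.2446%


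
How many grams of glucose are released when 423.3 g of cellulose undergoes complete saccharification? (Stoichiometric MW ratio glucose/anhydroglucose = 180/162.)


glucose = cellulose * 180/162
= 423.3 * 180/162
= 470.3333 g

470.3333 g


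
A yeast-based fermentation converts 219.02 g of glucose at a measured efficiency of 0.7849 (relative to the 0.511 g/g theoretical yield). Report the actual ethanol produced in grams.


Actual ethanol: m = 0.511 * 219.02 * 0.7849
m = 87.8454 g

87.8454 g


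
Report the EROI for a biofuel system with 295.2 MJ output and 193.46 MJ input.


EROI = E_out / E_in
= 295.2 / 193.46
= 1.5259

1.5259


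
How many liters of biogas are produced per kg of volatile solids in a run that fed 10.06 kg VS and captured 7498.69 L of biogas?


Y = V / VS
= 7498.69 / 10.06
= 745.3966 L/kg VS

745.3966 L/kg VS


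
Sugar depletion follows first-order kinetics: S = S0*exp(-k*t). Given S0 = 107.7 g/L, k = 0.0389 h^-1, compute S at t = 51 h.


S = S0 * exp(-k * t)
S = 107.7 * exp(-0.0389 * 51)
S = 14.8122 g/L

14.8122 g/L


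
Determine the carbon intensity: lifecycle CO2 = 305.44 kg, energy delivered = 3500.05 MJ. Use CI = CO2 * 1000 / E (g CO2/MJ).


CI = CO2 * 1000 / E
= 305.44 * 1000 / 3500.05
= 87.2673 g CO2/MJ

87.2673 g CO2/MJ


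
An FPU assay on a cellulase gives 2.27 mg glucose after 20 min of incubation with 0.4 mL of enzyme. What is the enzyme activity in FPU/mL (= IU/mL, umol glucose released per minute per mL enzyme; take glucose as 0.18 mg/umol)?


Activity = glucose_mg / (0.18 mg/umol * V_mL * t_min)
= 2.27 / (0.18 * 0.4 * 20)
= 1.5764 FPU/mL

1.5764 FPU/mL


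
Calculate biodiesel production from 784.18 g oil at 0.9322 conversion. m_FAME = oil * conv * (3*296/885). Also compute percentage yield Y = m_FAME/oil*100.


m_FAME = oil * conv * (3 * 296 / 885) = oil * conv * (888/885)
= 784.18 * 0.9322 * 888 / 885
= 733.4906 g
Y = m_FAME / oil * 100 = conv * (888/885) * 100
= 0.9322 * 888 / 885 * 100
= 93.54%

733.4906 g FAME; Y = 93.54%


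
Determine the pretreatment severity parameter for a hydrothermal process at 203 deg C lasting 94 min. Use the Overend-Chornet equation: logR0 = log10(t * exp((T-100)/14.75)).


logR0 = log10(t * exp((T - 100) / 14.75))
= log10(94 * exp((203 - 100) / 14.75))
= 5.0058

5.0058


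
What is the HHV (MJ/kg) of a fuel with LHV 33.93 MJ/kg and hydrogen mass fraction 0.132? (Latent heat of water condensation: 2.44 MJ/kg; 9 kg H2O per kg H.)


HHV = LHV + H_frac * 9 * 2.44
= 33.93 + 0.132 * 9 * 2.44
= 36.8287 MJ/kg

36.8287 MJ/kg


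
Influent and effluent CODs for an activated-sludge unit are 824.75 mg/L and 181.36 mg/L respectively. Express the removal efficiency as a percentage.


eta = (COD_in - COD_out) / COD_in * 100
= (824.75 - 181.36) / 824.75 * 100
= 78.0103%

78.0103%


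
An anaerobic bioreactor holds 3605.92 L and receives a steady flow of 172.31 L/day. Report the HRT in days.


HRT = V / Q
= 3605.92 / 172.31
= 20.9269 days

20.9269 days


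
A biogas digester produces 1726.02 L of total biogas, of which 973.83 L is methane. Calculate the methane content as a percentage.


CH4% = V_CH4 / V_total * 100
= 973.83 / 1726.02 * 100
= 56.4206%

56.4206%


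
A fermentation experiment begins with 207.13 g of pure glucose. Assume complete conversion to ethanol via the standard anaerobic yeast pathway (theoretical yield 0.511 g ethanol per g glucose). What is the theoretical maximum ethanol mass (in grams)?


Theoretical ethanol yield: m_EtOH = 0.511 * m_glucose
m_EtOH = 0.511 * 207.13 = 105.8434 g

105.8434 g


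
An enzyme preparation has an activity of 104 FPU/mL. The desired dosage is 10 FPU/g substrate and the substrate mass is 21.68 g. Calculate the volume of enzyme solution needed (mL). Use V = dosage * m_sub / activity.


V = dosage * m_sub / activity
V = 10 * 21.68 / 104
V = 2.0846 mL

2.0846 mL


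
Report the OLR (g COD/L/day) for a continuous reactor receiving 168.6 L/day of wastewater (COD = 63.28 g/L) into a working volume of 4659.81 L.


OLR = Q * S / V
= 168.6 * 63.28 / 4659.81
= 2.2896 g/L/day

2.2896 g/L/day


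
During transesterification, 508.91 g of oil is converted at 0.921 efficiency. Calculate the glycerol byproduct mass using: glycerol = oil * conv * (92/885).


glycerol = oil * conv * (92/885)
= 508.91 * 0.921 * 92 / 885
= 48.7243 g

48.7243 g


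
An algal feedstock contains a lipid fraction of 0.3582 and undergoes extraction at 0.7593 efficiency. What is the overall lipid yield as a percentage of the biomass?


Y = lipid_content * extraction_eff * 100
= 0.3582 * 0.7593 * 100
= 27.1981%

27.1981%


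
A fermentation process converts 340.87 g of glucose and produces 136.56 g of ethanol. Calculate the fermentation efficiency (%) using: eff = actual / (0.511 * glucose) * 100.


Fermentation efficiency = (actual / (0.511 * glucose)) * 100
= (136.56 / (0.511 * 340.87)) * 100
= 78.3996%

78.3996%


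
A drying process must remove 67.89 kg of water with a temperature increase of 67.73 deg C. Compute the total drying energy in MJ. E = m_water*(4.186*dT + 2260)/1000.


E = m_water * (4.186 * dT + 2260) / 1000
= 67.89 * (4.186 * 67.73 + 2260) / 1000
= 172.6794 MJ

172.6794 MJ


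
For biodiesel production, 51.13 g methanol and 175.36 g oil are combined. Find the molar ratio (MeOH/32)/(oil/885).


Molar ratio = n_MeOH / n_oil = (MeOH/32) / (oil/885) = (MeOH * 885) / (32 * oil)
= (51.13 * 885) / (32 * 175.36)
= 8.0638

8.0638


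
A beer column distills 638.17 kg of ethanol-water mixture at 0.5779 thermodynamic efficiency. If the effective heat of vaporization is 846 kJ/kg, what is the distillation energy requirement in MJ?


E = m * 846 / (eta * 1000)
= 638.17 * 846 / (0.5779 * 1000)
= 934.2305 MJ

934.2305 MJ


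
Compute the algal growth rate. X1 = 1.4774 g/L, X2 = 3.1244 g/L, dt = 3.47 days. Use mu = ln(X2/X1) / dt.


mu = ln(X2/X1) / dt
= ln(3.1244/1.4774) / 3.47
= 0.2158 per day

0.2158 per day


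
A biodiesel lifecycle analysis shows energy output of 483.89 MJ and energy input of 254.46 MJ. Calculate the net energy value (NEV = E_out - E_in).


NEV = E_out - E_in
= 483.89 - 254.46
= 229.4300 MJ

229.4300 MJ


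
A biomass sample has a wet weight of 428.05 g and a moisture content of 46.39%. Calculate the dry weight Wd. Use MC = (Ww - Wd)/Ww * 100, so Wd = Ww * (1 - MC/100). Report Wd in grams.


Wd = Ww * (1 - MC/100)
= 428.05 * (1 - 46.39/100)
= 229.4776 g

229.4776 g


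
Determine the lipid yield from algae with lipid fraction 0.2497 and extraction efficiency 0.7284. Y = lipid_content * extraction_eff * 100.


Y = lipid_content * extraction_eff * 100
= 0.2497 * 0.7284 * 100
= 18.1881%

18.1881%


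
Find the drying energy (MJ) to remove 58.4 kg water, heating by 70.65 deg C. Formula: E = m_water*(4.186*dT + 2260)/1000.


E = m_water * (4.186 * dT + 2260) / 1000
= 58.4 * (4.186 * 70.65 + 2260) / 1000
= 149.2553 MJ

149.2553 MJ


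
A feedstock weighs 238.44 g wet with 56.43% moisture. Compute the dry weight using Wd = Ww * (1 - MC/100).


Wd = Ww * (1 - MC/100)
= 238.44 * (1 - 56.43/100)
= 103.8883 g

103.8883 g


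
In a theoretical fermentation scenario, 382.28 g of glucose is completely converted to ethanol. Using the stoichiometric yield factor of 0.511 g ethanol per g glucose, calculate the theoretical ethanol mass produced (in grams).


Theoretical ethanol yield: m_EtOH = 0.511 * m_glucose
m_EtOH = 0.511 * 382.28 = 195.3451 g

195.3451 g


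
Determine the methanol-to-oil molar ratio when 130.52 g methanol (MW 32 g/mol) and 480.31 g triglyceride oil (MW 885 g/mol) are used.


Molar ratio = n_MeOH / n_oil = (MeOH/32) / (oil/885) = (MeOH * 885) / (32 * oil)
= (130.52 * 885) / (32 * 480.31)
= 7.5153

7.5153


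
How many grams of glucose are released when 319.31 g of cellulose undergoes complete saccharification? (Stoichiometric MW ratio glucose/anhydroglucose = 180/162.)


glucose = cellulose * 180/162
= 319.31 * 180/162
= 354.7889 g

354.7889 g


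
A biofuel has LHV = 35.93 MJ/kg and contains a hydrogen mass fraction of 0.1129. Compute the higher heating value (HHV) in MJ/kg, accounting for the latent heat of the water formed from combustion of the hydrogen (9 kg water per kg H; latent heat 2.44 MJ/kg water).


HHV = LHV + H_frac * 9 * 2.44
= 35.93 + 0.1129 * 9 * 2.44
= 38.4093 MJ/kg

38.4093 MJ/kg


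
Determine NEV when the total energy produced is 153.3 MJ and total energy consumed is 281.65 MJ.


NEV = E_out - E_in
= 153.3 - 281.65
= -128.3500 MJ

-128.3500 MJ


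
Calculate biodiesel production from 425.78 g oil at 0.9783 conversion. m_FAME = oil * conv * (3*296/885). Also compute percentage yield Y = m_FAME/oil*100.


m_FAME = oil * conv * (3 * 296 / 885) = oil * conv * (888/885)
= 425.78 * 0.9783 * 888 / 885
= 417.9526 g
Y = m_FAME / oil * 100 = conv * (888/885) * 100
= 0.9783 * 888 / 885 * 100
= 98.16%

417.9526 g FAME; Y = 98.16%


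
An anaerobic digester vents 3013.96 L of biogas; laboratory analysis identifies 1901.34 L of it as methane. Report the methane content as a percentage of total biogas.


CH4% = V_CH4 / V_total * 100
= 1901.34 / 3013.96 * 100
= 63.0844%

63.0844%


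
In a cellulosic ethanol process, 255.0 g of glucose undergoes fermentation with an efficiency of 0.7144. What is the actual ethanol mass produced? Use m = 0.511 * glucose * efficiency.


Actual ethanol: m = 0.511 * 255.0 * 0.7144
m = 93.0899 g

93.0899 g


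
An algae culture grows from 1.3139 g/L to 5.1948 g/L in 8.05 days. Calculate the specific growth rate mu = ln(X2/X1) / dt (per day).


mu = ln(X2/X1) / dt
= ln(5.1948/1.3139) / 8.05
= 0.1708 per day

0.1708 per day


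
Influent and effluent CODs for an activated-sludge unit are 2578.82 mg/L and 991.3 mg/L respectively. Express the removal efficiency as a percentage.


eta = (COD_in - COD_out) / COD_in * 100
= (2578.82 - 991.3) / 2578.82 * 100
= 61.5599%

61.5599%


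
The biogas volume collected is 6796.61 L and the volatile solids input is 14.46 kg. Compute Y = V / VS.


Y = V / VS
= 6796.61 / 14.46
= 470.0284 L/kg VS

470.0284 L/kg VS


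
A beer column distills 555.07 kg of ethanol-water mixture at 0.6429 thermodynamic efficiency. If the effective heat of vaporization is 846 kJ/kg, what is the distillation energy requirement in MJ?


E = m * 846 / (eta * 1000)
= 555.07 * 846 / (0.6429 * 1000)
= 730.4234 MJ

730.4234 MJ


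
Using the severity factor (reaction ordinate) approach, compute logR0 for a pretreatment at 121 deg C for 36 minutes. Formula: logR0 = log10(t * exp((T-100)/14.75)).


logR0 = log10(t * exp((T - 100) / 14.75))
= log10(36 * exp((121 - 100) / 14.75))
= 2.1746

2.1746


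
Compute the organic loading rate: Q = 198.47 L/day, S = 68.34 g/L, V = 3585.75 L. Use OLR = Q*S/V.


OLR = Q * S / V
= 198.47 * 68.34 / 3585.75
= 3.7826 g/L/day

3.7826 g/L/day


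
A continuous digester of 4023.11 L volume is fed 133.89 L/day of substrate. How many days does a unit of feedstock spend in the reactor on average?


HRT = V / Q
= 4023.11 / 133.89
= 30.0479 days

30.0479 days


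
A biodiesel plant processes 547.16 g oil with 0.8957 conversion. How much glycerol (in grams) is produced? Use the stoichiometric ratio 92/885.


glycerol = oil * conv * (92/885)
= 547.16 * 0.8957 * 92 / 885
= 50.9473 g

50.9473 g


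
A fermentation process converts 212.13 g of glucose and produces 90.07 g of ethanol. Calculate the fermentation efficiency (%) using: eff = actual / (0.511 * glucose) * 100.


Fermentation efficiency = (actual / (0.511 * glucose)) * 100
= (90.07 / (0.511 * 212.13)) * 100
= 83.0916%

83.0916%


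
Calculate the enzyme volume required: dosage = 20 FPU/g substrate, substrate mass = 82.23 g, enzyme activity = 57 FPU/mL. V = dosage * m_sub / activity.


V = dosage * m_sub / activity
V = 20 * 82.23 / 57
V = 28.8526 mL

28.8526 mL


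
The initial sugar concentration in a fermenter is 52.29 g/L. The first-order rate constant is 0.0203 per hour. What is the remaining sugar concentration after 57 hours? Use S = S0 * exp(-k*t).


S = S0 * exp(-k * t)
S = 52.29 * exp(-0.0203 * 57)
S = 16.4398 g/L

16.4398 g/L


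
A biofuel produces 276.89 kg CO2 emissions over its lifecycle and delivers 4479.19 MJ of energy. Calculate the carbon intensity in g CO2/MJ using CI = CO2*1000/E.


CI = CO2 * 1000 / E
= 276.89 * 1000 / 4479.19
= 61.8170 g CO2/MJ

61.8170 g CO2/MJ


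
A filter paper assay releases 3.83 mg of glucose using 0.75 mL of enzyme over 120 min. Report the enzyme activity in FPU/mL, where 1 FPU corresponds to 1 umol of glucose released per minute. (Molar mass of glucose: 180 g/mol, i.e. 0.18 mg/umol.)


Activity = glucose_mg / (0.18 mg/umol * V_mL * t_min)
= 3.83 / (0.18 * 0.75 * 120)
= 0.2364 FPU/mL

0.2364 FPU/mL


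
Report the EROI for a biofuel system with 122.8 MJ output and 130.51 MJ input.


EROI = E_out / E_in
= 122.8 / 130.51
= 0.9409

0.9409


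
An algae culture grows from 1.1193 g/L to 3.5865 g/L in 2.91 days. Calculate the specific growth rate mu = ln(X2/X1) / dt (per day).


mu = ln(X2/X1) / dt
= ln(3.5865/1.1193) / 2.91
= 0.4002 per day

0.4002 per day


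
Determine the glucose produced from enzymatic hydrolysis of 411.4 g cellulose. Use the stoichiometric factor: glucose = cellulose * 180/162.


glucose = cellulose * 180/162
= 411.4 * 180/162
= 457.1111 g

457.1111 g


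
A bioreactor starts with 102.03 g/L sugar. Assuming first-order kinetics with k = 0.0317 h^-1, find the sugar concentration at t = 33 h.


S = S0 * exp(-k * t)
S = 102.03 * exp(-0.0317 * 33)
S = 35.8437 g/L

35.8437 g/L


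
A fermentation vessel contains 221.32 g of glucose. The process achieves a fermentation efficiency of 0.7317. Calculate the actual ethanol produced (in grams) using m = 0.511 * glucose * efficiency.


Actual ethanol: m = 0.511 * 221.32 * 0.7317
m = 82.7513 g

82.7513 g


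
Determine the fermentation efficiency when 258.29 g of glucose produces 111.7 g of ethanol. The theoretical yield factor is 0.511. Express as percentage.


Fermentation efficiency = (actual / (0.511 * glucose)) * 100
= (111.7 / (0.511 * 258.29)) * 100
= 84.6301%

84.6301%


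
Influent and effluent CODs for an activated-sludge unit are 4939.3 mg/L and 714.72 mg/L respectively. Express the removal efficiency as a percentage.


eta = (COD_in - COD_out) / COD_in * 100
= (4939.3 - 714.72) / 4939.3 * 100
= 85.5299%

85.5299%


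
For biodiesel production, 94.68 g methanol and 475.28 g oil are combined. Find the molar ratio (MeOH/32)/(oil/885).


Molar ratio = n_MeOH / n_oil = (MeOH/32) / (oil/885) = (MeOH * 885) / (32 * oil)
= (94.68 * 885) / (32 * 475.28)
= 5.5094

5.5094


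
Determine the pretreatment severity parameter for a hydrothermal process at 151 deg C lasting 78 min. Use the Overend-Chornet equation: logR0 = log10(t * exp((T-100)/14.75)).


logR0 = log10(t * exp((T - 100) / 14.75))
= log10(78 * exp((151 - 100) / 14.75))
= 3.3937

3.3937


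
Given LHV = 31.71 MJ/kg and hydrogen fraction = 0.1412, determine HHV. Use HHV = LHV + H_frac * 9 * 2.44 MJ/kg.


HHV = LHV + H_frac * 9 * 2.44
= 31.71 + 0.1412 * 9 * 2.44
= 34.8108 MJ/kg

34.8108 MJ/kg


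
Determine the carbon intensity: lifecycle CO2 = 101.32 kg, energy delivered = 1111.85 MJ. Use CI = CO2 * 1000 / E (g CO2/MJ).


CI = CO2 * 1000 / E
= 101.32 * 1000 / 1111.85
= 91.1274 g CO2/MJ

91.1274 g CO2/MJ


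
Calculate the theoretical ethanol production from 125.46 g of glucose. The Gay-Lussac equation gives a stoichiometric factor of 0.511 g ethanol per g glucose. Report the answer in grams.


Theoretical ethanol yield: m_EtOH = 0.511 * m_glucose
m_EtOH = 0.511 * 125.46 = 64.1101 g

64.1101 g


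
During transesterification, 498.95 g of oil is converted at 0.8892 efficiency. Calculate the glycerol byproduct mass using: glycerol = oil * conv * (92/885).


glycerol = oil * conv * (92/885)
= 498.95 * 0.8892 * 92 / 885
= 46.1212 g

46.1212 g


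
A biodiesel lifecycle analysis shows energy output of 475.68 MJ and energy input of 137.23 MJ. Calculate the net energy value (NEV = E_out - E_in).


NEV = E_out - E_in
= 475.68 - 137.23
= 338.4500 MJ

338.4500 MJ


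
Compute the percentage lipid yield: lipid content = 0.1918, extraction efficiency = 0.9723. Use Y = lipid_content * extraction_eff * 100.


Y = lipid_content * extraction_eff * 100
= 0.1918 * 0.9723 * 100
= 18.6487%

18.6487%


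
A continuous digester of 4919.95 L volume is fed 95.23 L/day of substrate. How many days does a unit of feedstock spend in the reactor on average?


HRT = V / Q
= 4919.95 / 95.23
= 51.6639 days

51.6639 days


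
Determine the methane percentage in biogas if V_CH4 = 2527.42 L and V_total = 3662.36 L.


CH4% = V_CH4 / V_total * 100
= 2527.42 / 3662.36 * 100
= 69.0107%

69.0107%


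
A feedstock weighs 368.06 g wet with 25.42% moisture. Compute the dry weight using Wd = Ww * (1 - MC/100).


Wd = Ww * (1 - MC/100)
= 368.06 * (1 - 25.42/100)
= 274.4991 g

274.4991 g


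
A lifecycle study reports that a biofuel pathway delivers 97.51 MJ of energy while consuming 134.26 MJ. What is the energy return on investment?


EROI = E_out / E_in
= 97.51 / 134.26
= 0.7263

0.7263


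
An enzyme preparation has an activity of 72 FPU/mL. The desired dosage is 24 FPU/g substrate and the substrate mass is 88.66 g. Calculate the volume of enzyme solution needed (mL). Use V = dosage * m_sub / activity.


V = dosage * m_sub / activity
V = 24 * 88.66 / 72
V = 29.5533 mL

29.5533 mL


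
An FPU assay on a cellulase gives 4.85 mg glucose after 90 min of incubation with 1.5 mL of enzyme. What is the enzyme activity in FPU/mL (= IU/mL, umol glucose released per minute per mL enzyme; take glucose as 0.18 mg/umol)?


Activity = glucose_mg / (0.18 mg/umol * V_mL * t_min)
= 4.85 / (0.18 * 1.5 * 90)
= 0.1996 FPU/mL

0.1996 FPU/mL


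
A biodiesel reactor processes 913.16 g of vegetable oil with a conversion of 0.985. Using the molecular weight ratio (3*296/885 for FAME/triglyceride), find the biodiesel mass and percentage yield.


m_FAME = oil * conv * (3 * 296 / 885) = oil * conv * (888/885)
= 913.16 * 0.985 * 888 / 885
= 902.5116 g
Y = m_FAME / oil * 100 = conv * (888/885) * 100
= 0.985 * 888 / 885 * 100
= 98.83%

902.5116 g FAME; Y = 98.83%


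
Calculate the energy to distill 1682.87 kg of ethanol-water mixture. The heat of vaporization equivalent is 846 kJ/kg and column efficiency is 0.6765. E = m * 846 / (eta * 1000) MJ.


E = m * 846 / (eta * 1000)
= 1682.87 * 846 / (0.6765 * 1000)
= 2104.5204 MJ

2104.5204 MJ


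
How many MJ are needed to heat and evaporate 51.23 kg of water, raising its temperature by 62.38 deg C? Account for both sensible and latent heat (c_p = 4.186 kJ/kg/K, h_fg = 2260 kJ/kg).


E = m_water * (4.186 * dT + 2260) / 1000
= 51.23 * (4.186 * 62.38 + 2260) / 1000
= 129.1571 MJ

129.1571 MJ


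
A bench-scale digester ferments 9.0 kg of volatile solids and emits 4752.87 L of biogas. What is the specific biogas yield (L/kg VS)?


Y = V / VS
= 4752.87 / 9.0
= 528.0967 L/kg VS

528.0967 L/kg VS


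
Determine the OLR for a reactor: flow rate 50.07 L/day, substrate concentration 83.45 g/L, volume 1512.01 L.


OLR = Q * S / V
= 50.07 * 83.45 / 1512.01
= 2.7634 g/L/day

2.7634 g/L/day


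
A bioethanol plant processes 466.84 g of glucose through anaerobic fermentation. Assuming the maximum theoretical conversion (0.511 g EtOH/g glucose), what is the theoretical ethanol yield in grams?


Theoretical ethanol yield: m_EtOH = 0.511 * m_glucose
m_EtOH = 0.511 * 466.84 = 238.5552 g

238.5552 g


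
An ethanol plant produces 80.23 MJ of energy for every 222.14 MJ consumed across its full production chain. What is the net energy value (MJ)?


NEV = E_out - E_in
= 80.23 - 222.14
= -141.9100 MJ

-141.9100 MJ


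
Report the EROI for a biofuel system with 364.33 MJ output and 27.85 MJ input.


EROI = E_out / E_in
= 364.33 / 27.85
= 13.0819

13.0819


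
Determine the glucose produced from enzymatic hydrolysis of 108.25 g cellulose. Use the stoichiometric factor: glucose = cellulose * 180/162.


glucose = cellulose * 180/162
= 108.25 * 180/162
= 120.2778 g

120.2778 g


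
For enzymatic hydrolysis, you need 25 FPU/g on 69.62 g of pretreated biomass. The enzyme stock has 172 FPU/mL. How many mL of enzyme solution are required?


V = dosage * m_sub / activity
V = 25 * 69.62 / 172
V = 10.1192 mL

10.1192 mL


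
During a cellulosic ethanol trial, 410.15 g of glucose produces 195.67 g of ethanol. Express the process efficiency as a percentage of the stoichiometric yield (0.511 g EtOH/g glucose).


Fermentation efficiency = (actual / (0.511 * glucose)) * 100
= (195.67 / (0.511 * 410.15)) * 100
= 93.3600%

93.3600%


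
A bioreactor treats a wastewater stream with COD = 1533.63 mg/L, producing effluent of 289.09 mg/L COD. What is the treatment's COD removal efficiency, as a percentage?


eta = (COD_in - COD_out) / COD_in * 100
= (1533.63 - 289.09) / 1533.63 * 100
= 81.1500%

81.1500%


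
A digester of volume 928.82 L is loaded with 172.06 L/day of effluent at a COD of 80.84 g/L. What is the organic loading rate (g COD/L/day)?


OLR = Q * S / V
= 172.06 * 80.84 / 928.82
= 14.9753 g/L/day

14.9753 g/L/day


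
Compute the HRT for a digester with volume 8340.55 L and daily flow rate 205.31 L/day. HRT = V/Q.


HRT = V / Q
= 8340.55 / 205.31
= 40.6242 days

40.6242 days


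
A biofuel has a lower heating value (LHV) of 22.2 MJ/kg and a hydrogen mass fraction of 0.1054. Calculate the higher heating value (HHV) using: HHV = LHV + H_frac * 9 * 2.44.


HHV = LHV + H_frac * 9 * 2.44
= 22.2 + 0.1054 * 9 * 2.44
= 24.5146 MJ/kg

24.5146 MJ/kg


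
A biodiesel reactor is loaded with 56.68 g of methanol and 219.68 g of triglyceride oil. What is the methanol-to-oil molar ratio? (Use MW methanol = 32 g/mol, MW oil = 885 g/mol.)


Molar ratio = n_MeOH / n_oil = (MeOH/32) / (oil/885) = (MeOH * 885) / (32 * oil)
= (56.68 * 885) / (32 * 219.68)
= 7.1356

7.1356


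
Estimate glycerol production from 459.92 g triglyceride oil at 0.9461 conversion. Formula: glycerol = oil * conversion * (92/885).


glycerol = oil * conv * (92/885)
= 459.92 * 0.9461 * 92 / 885
= 45.2339 g

45.2339 g


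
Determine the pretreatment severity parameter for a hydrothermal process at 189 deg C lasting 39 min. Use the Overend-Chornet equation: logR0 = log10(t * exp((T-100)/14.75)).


logR0 = log10(t * exp((T - 100) / 14.75))
= log10(39 * exp((189 - 100) / 14.75))
= 4.2116

4.2116


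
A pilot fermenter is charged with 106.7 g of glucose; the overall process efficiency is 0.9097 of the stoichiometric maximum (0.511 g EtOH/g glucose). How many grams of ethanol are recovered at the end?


Actual ethanol: m = 0.511 * 106.7 * 0.9097
m = 49.6002 g

49.6002 g


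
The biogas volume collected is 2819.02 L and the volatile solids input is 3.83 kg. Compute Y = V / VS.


Y = V / VS
= 2819.02 / 3.83
= 736.0366 L/kg VS

736.0366 L/kg VS


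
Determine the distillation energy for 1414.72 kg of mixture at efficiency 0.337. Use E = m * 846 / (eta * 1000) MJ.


E = m * 846 / (eta * 1000)
= 1414.72 * 846 / (0.337 * 1000)
= 3551.4929 MJ

3551.4929 MJ


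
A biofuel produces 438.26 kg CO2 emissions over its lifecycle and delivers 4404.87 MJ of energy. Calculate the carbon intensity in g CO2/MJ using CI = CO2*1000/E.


CI = CO2 * 1000 / E
= 438.26 * 1000 / 4404.87
= 99.4944 g CO2/MJ

99.4944 g CO2/MJ


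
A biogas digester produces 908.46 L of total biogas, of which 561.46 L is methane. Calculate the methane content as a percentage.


CH4% = V_CH4 / V_total * 100
= 561.46 / 908.46 * 100
= 61.8035%

61.8035%


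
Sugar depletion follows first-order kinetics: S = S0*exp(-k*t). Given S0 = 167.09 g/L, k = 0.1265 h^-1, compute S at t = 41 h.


S = S0 * exp(-k * t)
S = 167.09 * exp(-0.1265 * 41)
S = 0.9343 g/L

0.9343 g/L


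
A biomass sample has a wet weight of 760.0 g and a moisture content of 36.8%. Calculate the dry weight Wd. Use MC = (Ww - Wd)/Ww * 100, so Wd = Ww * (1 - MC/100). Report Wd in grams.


Wd = Ww * (1 - MC/100)
= 760.0 * (1 - 36.8/100)
= 480.3200 g

480.3200 g


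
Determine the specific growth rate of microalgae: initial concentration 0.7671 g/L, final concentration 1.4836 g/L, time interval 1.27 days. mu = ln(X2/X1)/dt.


mu = ln(X2/X1) / dt
= ln(1.4836/0.7671) / 1.27
= 0.5194 per day

0.5194 per day


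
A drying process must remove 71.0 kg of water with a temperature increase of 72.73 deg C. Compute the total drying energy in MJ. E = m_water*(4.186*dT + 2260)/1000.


E = m_water * (4.186 * dT + 2260) / 1000
= 71.0 * (4.186 * 72.73 + 2260) / 1000
= 182.0758 MJ

182.0758 MJ


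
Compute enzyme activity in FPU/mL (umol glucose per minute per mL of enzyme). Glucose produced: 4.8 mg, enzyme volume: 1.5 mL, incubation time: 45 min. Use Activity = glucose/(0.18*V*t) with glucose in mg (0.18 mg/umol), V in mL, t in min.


Activity = glucose_mg / (0.18 mg/umol * V_mL * t_min)
= 4.8 / (0.18 * 1.5 * 45)
= 0.3951 FPU/mL

0.3951 FPU/mL


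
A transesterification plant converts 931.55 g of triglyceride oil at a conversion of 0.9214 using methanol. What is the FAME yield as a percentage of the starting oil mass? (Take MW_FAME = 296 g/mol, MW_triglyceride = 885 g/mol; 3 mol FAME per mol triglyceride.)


m_FAME = oil * conv * (3 * 296 / 885) = oil * conv * (888/885)
= 931.55 * 0.9214 * 888 / 885
= 861.2398 g
Y = m_FAME / oil * 100 = conv * (888/885) * 100
= 0.9214 * 888 / 885 * 100
= 92.45%

92.45%


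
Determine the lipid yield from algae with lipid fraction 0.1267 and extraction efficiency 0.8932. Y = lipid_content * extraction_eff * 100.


Y = lipid_content * extraction_eff * 100
= 0.1267 * 0.8932 * 100
= 11.3168%

11.3168%


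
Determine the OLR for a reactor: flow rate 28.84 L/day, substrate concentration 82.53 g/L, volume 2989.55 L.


OLR = Q * S / V
= 28.84 * 82.53 / 2989.55
= 0.7962 g/L/day

0.7962 g/L/day


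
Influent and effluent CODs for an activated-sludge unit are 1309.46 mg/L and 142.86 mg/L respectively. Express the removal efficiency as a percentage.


eta = (COD_in - COD_out) / COD_in * 100
= (1309.46 - 142.86) / 1309.46 * 100
= 89.0902%

89.0902%


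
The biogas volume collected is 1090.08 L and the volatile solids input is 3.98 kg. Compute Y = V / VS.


Y = V / VS
= 1090.08 / 3.98
= 273.8894 L/kg VS

273.8894 L/kg VS


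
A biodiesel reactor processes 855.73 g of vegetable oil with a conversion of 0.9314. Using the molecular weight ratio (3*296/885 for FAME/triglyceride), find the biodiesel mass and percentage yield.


m_FAME = oil * conv * (3 * 296 / 885) = oil * conv * (888/885)
= 855.73 * 0.9314 * 888 / 885
= 799.7287 g
Y = m_FAME / oil * 100 = conv * (888/885) * 100
= 0.9314 * 888 / 885 * 100
= 93.46%

799.7287 g FAME; Y = 93.46%


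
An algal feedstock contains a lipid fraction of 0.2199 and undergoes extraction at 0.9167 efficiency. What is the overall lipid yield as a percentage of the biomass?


Y = lipid_content * extraction_eff * 100
= 0.2199 * 0.9167 * 100
= 20.1582%

20.1582%


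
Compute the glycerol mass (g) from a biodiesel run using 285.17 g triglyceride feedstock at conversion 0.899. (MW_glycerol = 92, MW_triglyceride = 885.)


glycerol = oil * conv * (92/885)
= 285.17 * 0.899 * 92 / 885
= 26.6507 g

26.6507 g


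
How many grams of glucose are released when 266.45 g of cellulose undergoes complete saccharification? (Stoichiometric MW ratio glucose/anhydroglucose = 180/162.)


glucose = cellulose * 180/162
= 266.45 * 180/162
= 296.0556 g

296.0556 g


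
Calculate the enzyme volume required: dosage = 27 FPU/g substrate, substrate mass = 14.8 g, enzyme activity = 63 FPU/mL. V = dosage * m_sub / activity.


V = dosage * m_sub / activity
V = 27 * 14.8 / 63
V = 6.3429 mL

6.3429 mL


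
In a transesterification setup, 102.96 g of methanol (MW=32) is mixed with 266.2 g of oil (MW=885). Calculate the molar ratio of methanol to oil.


Molar ratio = n_MeOH / n_oil = (MeOH/32) / (oil/885) = (MeOH * 885) / (32 * oil)
= (102.96 * 885) / (32 * 266.2)
= 10.6968

10.6968


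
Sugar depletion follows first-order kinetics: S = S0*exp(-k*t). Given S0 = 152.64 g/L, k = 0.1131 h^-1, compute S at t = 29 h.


S = S0 * exp(-k * t)
S = 152.64 * exp(-0.1131 * 29)
S = 5.7442 g/L

5.7442 g/L


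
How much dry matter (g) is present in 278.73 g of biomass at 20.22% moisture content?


Wd = Ww * (1 - MC/100)
= 278.73 * (1 - 20.22/100)
= 222.3708 g

222.3708 g


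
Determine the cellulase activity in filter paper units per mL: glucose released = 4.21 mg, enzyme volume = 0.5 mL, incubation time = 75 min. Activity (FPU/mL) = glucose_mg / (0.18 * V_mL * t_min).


Activity = glucose_mg / (0.18 mg/umol * V_mL * t_min)
= 4.21 / (0.18 * 0.5 * 75)
= 0.6237 FPU/mL

0.6237 FPU/mL


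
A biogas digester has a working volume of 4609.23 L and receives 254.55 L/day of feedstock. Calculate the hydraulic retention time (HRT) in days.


HRT = V / Q
= 4609.23 / 254.55
= 18.1074 days

18.1074 days


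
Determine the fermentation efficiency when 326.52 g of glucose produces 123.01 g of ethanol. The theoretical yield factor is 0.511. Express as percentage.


Fermentation efficiency = (actual / (0.511 * glucose)) * 100
= (123.01 / (0.511 * 326.52)) * 100
= 73.7241%

73.7241%
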